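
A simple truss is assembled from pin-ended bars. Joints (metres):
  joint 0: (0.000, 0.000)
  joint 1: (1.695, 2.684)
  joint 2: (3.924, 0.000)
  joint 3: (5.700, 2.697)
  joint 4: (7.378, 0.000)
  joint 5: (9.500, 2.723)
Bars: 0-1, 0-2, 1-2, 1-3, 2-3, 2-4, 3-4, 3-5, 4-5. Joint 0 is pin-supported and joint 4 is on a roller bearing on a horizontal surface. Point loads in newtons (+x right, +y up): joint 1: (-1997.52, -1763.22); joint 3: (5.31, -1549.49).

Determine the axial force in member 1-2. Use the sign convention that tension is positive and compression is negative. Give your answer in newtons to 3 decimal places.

873.175

N=6 nodes, M=9 members, R=3 reactions → 2N=12, M+R=12
member 0 (0-1): L=3.1744, (cx,cy)=(0.5340,0.8455)
member 1 (0-2): L=3.9240, (cx,cy)=(1.0000,0.0000)
member 2 (1-2): L=3.4889, (cx,cy)=(0.6389,-0.7693)
member 3 (1-3): L=4.0050, (cx,cy)=(1.0000,0.0032)
member 4 (2-3): L=3.2292, (cx,cy)=(0.5500,0.8352)
member 5 (2-4): L=3.4540, (cx,cy)=(1.0000,0.0000)
member 6 (3-4): L=3.1764, (cx,cy)=(0.5283,-0.8491)
member 7 (3-5): L=3.8001, (cx,cy)=(1.0000,0.0068)
member 8 (4-5): L=3.4522, (cx,cy)=(0.6147,0.7888)
solve A·x = −loads:
  F[0-1] = -2880.2372 N (compression)
  F[0-2] = -454.2859 N (compression)
  F[1-2] = +873.1750 N (tension)
  F[1-3] = -98.2644 N (compression)
  F[2-3] = -804.2976 N (compression)
  F[2-4] = +545.9173 N (tension)
  F[3-4] = -1033.4026 N (compression)
  F[3-5] = +0.0000 N (tension)
  F[4-5] = -0.0000 N (compression)
  Rx@0 = +1992.2100 N
  Ry@0 = +2435.2733 N
  Ry@4 = +877.4367 N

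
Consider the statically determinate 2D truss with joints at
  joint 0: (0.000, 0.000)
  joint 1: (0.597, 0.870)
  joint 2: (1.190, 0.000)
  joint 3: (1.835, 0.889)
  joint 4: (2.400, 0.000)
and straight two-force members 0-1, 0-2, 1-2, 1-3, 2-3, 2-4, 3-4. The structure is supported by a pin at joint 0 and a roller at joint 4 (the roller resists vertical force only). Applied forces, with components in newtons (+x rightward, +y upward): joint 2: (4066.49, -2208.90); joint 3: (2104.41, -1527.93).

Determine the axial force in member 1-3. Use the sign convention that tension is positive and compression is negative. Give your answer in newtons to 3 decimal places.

-939.338

N=5 nodes, M=7 members, R=3 reactions → 2N=10, M+R=10
member 0 (0-1): L=1.0551, (cx,cy)=(0.5658,0.8245)
member 1 (0-2): L=1.1900, (cx,cy)=(1.0000,0.0000)
member 2 (1-2): L=1.0529, (cx,cy)=(0.5632,-0.8263)
member 3 (1-3): L=1.2381, (cx,cy)=(0.9999,0.0153)
member 4 (2-3): L=1.0983, (cx,cy)=(0.5873,0.8094)
member 5 (2-4): L=1.2100, (cx,cy)=(1.0000,0.0000)
member 6 (3-4): L=1.0533, (cx,cy)=(0.5364,-0.8440)
solve A·x = −loads:
  F[0-1] = -841.4946 N (compression)
  F[0-2] = +6647.0215 N (tension)
  F[1-2] = +822.2491 N (tension)
  F[1-3] = -939.3384 N (compression)
  F[2-3] = +1889.6220 N (tension)
  F[2-4] = +1933.9553 N (tension)
  F[3-4] = -3605.5428 N (compression)
  Rx@0 = -6170.9000 N
  Ry@0 = +693.8454 N
  Ry@4 = +3042.9846 N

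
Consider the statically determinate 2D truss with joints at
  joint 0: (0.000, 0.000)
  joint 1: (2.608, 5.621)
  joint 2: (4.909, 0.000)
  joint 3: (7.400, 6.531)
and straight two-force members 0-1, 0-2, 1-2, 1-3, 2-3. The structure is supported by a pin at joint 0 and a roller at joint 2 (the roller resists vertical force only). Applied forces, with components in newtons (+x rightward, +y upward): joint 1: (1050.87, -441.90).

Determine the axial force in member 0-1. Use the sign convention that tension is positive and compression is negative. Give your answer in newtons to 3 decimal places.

1098.156

N=4 nodes, M=5 members, R=3 reactions → 2N=8, M+R=8
member 0 (0-1): L=6.1966, (cx,cy)=(0.4209,0.9071)
member 1 (0-2): L=4.9090, (cx,cy)=(1.0000,0.0000)
member 2 (1-2): L=6.0737, (cx,cy)=(0.3788,-0.9255)
member 3 (1-3): L=4.8776, (cx,cy)=(0.9824,0.1866)
member 4 (2-3): L=6.9899, (cx,cy)=(0.3564,0.9343)
solve A·x = −loads:
  F[0-1] = +1098.1559 N (tension)
  F[0-2] = +588.6793 N (tension)
  F[1-2] = -1553.8814 N (compression)
  F[1-3] = +0.0000 N (tension)
  F[2-3] = -0.0000 N (compression)
  Rx@0 = -1050.8700 N
  Ry@0 = -996.1557 N
  Ry@2 = +1438.0557 N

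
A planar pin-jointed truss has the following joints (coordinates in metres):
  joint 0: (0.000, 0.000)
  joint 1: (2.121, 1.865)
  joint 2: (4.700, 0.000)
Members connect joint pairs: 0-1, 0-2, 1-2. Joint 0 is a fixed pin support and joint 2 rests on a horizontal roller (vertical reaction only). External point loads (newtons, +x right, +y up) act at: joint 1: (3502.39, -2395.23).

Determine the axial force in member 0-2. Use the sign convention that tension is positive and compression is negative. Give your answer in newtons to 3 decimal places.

N=3 nodes, M=3 members, R=3 reactions → 2N=6, M+R=6
member 0 (0-1): L=2.8243, (cx,cy)=(0.7510,0.6603)
member 1 (0-2): L=4.7000, (cx,cy)=(1.0000,0.0000)
member 2 (1-2): L=3.1827, (cx,cy)=(0.8103,-0.5860)
solve A·x = −loads:
  F[0-1] = +114.2748 N (tension)
  F[0-2] = +3416.5726 N (tension)
  F[1-2] = -4216.3106 N (compression)
  Rx@0 = -3502.3900 N
  Ry@0 = -75.4594 N
  Ry@2 = +2470.6894 N

3416.573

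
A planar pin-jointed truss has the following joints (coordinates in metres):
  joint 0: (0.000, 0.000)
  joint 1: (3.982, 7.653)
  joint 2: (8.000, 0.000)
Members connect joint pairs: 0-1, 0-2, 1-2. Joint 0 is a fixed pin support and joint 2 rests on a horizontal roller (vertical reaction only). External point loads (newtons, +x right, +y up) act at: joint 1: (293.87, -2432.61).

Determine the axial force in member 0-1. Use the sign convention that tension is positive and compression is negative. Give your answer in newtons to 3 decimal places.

-1060.370

N=3 nodes, M=3 members, R=3 reactions → 2N=6, M+R=6
member 0 (0-1): L=8.6270, (cx,cy)=(0.4616,0.8871)
member 1 (0-2): L=8.0000, (cx,cy)=(1.0000,0.0000)
member 2 (1-2): L=8.6437, (cx,cy)=(0.4648,-0.8854)
solve A·x = −loads:
  F[0-1] = -1060.3697 N (compression)
  F[0-2] = +783.3105 N (tension)
  F[1-2] = -1685.0831 N (compression)
  Rx@0 = -293.8700 N
  Ry@0 = +940.6550 N
  Ry@2 = +1491.9550 N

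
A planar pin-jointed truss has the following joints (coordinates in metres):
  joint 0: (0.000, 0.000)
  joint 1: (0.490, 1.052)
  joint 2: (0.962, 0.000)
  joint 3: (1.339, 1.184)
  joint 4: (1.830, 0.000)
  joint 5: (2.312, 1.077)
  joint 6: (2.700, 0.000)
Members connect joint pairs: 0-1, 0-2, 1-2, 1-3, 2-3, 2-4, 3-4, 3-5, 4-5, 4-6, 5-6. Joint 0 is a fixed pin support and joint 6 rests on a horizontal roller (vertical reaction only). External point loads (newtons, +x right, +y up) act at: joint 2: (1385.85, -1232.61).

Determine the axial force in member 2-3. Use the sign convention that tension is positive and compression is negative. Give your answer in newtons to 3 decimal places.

571.568

N=7 nodes, M=11 members, R=3 reactions → 2N=14, M+R=14
member 0 (0-1): L=1.1605, (cx,cy)=(0.4222,0.9065)
member 1 (0-2): L=0.9620, (cx,cy)=(1.0000,0.0000)
member 2 (1-2): L=1.1530, (cx,cy)=(0.4094,-0.9124)
member 3 (1-3): L=0.8592, (cx,cy)=(0.9881,0.1536)
member 4 (2-3): L=1.2426, (cx,cy)=(0.3034,0.9529)
member 5 (2-4): L=0.8680, (cx,cy)=(1.0000,0.0000)
member 6 (3-4): L=1.2818, (cx,cy)=(0.3831,-0.9237)
member 7 (3-5): L=0.9789, (cx,cy)=(0.9940,-0.1093)
member 8 (4-5): L=1.1799, (cx,cy)=(0.4085,0.9128)
member 9 (4-6): L=0.8700, (cx,cy)=(1.0000,0.0000)
member 10 (5-6): L=1.1448, (cx,cy)=(0.3389,-0.9408)
solve A·x = −loads:
  F[0-1] = -875.2823 N (compression)
  F[0-2] = +1755.4160 N (tension)
  F[1-2] = +754.0585 N (tension)
  F[1-3] = -686.3921 N (compression)
  F[2-3] = +571.5680 N (tension)
  F[2-4] = +504.8280 N (tension)
  F[3-4] = -435.1864 N (compression)
  F[3-5] = -340.1622 N (compression)
  F[4-5] = +440.4128 N (tension)
  F[4-6] = +158.2170 N (tension)
  F[5-6] = -466.8048 N (compression)
  Rx@0 = -1385.8500 N
  Ry@0 = +793.4356 N
  Ry@6 = +439.1744 N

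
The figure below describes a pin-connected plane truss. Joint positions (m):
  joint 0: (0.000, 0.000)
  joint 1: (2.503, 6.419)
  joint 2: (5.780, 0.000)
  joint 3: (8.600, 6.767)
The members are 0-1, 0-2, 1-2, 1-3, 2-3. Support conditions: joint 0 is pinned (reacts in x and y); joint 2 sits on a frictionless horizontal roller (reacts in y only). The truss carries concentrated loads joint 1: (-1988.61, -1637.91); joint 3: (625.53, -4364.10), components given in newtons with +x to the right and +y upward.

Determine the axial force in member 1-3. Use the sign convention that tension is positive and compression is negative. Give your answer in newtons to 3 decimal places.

2507.802

N=4 nodes, M=5 members, R=3 reactions → 2N=8, M+R=8
member 0 (0-1): L=6.8897, (cx,cy)=(0.3633,0.9317)
member 1 (0-2): L=5.7800, (cx,cy)=(1.0000,0.0000)
member 2 (1-2): L=7.2071, (cx,cy)=(0.4547,-0.8906)
member 3 (1-3): L=6.1069, (cx,cy)=(0.9984,0.0570)
member 4 (2-3): L=7.3311, (cx,cy)=(0.3847,0.9231)
solve A·x = −loads:
  F[0-1] = -295.7422 N (compression)
  F[0-2] = -1255.6388 N (compression)
  F[1-2] = -1369.1903 N (compression)
  F[1-3] = +2507.8016 N (tension)
  F[2-3] = -4882.6964 N (compression)
  Rx@0 = +1363.0800 N
  Ry@0 = +275.5355 N
  Ry@2 = +5726.4745 N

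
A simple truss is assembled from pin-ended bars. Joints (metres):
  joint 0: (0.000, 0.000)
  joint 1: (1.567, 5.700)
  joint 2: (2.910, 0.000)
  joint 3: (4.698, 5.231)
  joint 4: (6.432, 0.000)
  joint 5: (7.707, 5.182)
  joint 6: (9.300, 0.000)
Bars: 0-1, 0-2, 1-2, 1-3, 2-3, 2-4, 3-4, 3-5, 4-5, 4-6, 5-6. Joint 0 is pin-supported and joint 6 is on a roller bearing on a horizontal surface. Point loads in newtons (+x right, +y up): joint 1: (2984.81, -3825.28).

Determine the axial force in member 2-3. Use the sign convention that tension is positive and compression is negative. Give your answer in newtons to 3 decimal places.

N=7 nodes, M=11 members, R=3 reactions → 2N=14, M+R=14
member 0 (0-1): L=5.9115, (cx,cy)=(0.2651,0.9642)
member 1 (0-2): L=2.9100, (cx,cy)=(1.0000,0.0000)
member 2 (1-2): L=5.8561, (cx,cy)=(0.2293,-0.9733)
member 3 (1-3): L=3.1659, (cx,cy)=(0.9890,-0.1481)
member 4 (2-3): L=5.5281, (cx,cy)=(0.3234,0.9462)
member 5 (2-4): L=3.5220, (cx,cy)=(1.0000,0.0000)
member 6 (3-4): L=5.5109, (cx,cy)=(0.3146,-0.9492)
member 7 (3-5): L=3.0094, (cx,cy)=(0.9999,-0.0163)
member 8 (4-5): L=5.3365, (cx,cy)=(0.2389,0.9710)
member 9 (4-6): L=2.8680, (cx,cy)=(1.0000,0.0000)
member 10 (5-6): L=5.4213, (cx,cy)=(0.2938,-0.9559)
solve A·x = −loads:
  F[0-1] = -1401.4762 N (compression)
  F[0-2] = +3356.3103 N (tension)
  F[1-2] = -2099.2537 N (compression)
  F[1-3] = -2906.9533 N (compression)
  F[2-3] = +2159.3699 N (tension)
  F[2-4] = +2176.4608 N (tension)
  F[3-4] = -2582.9221 N (compression)
  F[3-5] = -1363.9287 N (compression)
  F[4-5] = +2524.8515 N (tension)
  F[4-6] = +760.5142 N (tension)
  F[5-6] = -2588.1953 N (compression)
  Rx@0 = -2984.8100 N
  Ry@0 = +1351.3412 N
  Ry@6 = +2473.9388 N

2159.370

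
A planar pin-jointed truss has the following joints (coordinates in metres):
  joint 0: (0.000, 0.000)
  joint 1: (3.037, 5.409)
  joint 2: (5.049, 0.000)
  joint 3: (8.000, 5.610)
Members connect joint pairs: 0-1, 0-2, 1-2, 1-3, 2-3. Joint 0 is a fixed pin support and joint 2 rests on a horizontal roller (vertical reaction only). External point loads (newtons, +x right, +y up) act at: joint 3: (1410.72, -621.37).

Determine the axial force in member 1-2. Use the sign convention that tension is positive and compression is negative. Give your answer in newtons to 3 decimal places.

-1983.163

N=4 nodes, M=5 members, R=3 reactions → 2N=8, M+R=8
member 0 (0-1): L=6.2033, (cx,cy)=(0.4896,0.8720)
member 1 (0-2): L=5.0490, (cx,cy)=(1.0000,0.0000)
member 2 (1-2): L=5.7711, (cx,cy)=(0.3486,-0.9373)
member 3 (1-3): L=4.9671, (cx,cy)=(0.9992,0.0405)
member 4 (2-3): L=6.3388, (cx,cy)=(0.4655,0.8850)
solve A·x = −loads:
  F[0-1] = +2214.1424 N (tension)
  F[0-2] = +326.7203 N (tension)
  F[1-2] = -1983.1632 N (compression)
  F[1-3] = +1776.8544 N (tension)
  F[2-3] = -783.3380 N (compression)
  Rx@0 = -1410.7200 N
  Ry@0 = -1930.6401 N
  Ry@2 = +2552.0101 N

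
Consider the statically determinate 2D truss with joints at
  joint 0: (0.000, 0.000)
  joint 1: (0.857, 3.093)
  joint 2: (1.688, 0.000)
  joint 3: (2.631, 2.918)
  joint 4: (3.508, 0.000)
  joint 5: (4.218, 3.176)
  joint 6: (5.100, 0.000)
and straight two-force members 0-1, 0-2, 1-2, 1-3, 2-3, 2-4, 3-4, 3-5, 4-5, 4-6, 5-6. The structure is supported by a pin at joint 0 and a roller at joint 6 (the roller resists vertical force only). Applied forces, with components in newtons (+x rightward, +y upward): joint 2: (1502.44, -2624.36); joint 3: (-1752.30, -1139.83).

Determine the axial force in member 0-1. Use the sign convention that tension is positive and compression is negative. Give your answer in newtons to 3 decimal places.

N=7 nodes, M=11 members, R=3 reactions → 2N=14, M+R=14
member 0 (0-1): L=3.2095, (cx,cy)=(0.2670,0.9637)
member 1 (0-2): L=1.6880, (cx,cy)=(1.0000,0.0000)
member 2 (1-2): L=3.2027, (cx,cy)=(0.2595,-0.9658)
member 3 (1-3): L=1.7826, (cx,cy)=(0.9952,-0.0982)
member 4 (2-3): L=3.0666, (cx,cy)=(0.3075,0.9515)
member 5 (2-4): L=1.8200, (cx,cy)=(1.0000,0.0000)
member 6 (3-4): L=3.0469, (cx,cy)=(0.2878,-0.9577)
member 7 (3-5): L=1.6078, (cx,cy)=(0.9870,0.1605)
member 8 (4-5): L=3.2544, (cx,cy)=(0.2182,0.9759)
member 9 (4-6): L=1.5920, (cx,cy)=(1.0000,0.0000)
member 10 (5-6): L=3.2962, (cx,cy)=(0.2676,-0.9635)
solve A·x = −loads:
  F[0-1] = -3434.8644 N (compression)
  F[0-2] = +667.3075 N (tension)
  F[1-2] = +3617.0900 N (tension)
  F[1-3] = -1864.6994 N (compression)
  F[2-3] = -913.0927 N (compression)
  F[2-4] = +384.1752 N (tension)
  F[3-4] = -514.1944 N (compression)
  F[3-5] = -239.2755 N (compression)
  F[4-5] = +504.5894 N (tension)
  F[4-6] = +126.0903 N (tension)
  F[5-6] = -471.2224 N (compression)
  Rx@0 = +249.8600 N
  Ry@0 = +3310.1506 N
  Ry@6 = +454.0394 N

-3434.864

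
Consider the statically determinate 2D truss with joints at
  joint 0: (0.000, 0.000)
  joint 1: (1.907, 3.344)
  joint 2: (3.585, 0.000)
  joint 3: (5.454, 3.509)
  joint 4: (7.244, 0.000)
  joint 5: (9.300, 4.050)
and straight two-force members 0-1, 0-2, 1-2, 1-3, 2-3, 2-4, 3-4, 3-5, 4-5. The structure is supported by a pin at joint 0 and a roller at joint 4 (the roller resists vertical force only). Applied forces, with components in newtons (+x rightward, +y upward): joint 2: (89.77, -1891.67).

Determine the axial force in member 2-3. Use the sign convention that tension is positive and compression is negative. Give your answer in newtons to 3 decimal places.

1113.444

N=6 nodes, M=9 members, R=3 reactions → 2N=12, M+R=12
member 0 (0-1): L=3.8495, (cx,cy)=(0.4954,0.8687)
member 1 (0-2): L=3.5850, (cx,cy)=(1.0000,0.0000)
member 2 (1-2): L=3.7414, (cx,cy)=(0.4485,-0.8938)
member 3 (1-3): L=3.5508, (cx,cy)=(0.9989,0.0465)
member 4 (2-3): L=3.9757, (cx,cy)=(0.4701,0.8826)
member 5 (2-4): L=3.6590, (cx,cy)=(1.0000,0.0000)
member 6 (3-4): L=3.9392, (cx,cy)=(0.4544,-0.8908)
member 7 (3-5): L=3.8839, (cx,cy)=(0.9903,0.1393)
member 8 (4-5): L=4.5420, (cx,cy)=(0.4527,0.8917)
solve A·x = −loads:
  F[0-1] = -1099.9484 N (compression)
  F[0-2] = +634.6662 N (tension)
  F[1-2] = +1016.9480 N (tension)
  F[1-3] = -1002.0758 N (compression)
  F[2-3] = +1113.4441 N (tension)
  F[2-4] = +477.5576 N (tension)
  F[3-4] = -1050.9429 N (compression)
  F[3-5] = -0.0000 N (compression)
  F[4-5] = +0.0000 N (tension)
  Rx@0 = -89.7700 N
  Ry@0 = +955.4970 N
  Ry@4 = +936.1730 N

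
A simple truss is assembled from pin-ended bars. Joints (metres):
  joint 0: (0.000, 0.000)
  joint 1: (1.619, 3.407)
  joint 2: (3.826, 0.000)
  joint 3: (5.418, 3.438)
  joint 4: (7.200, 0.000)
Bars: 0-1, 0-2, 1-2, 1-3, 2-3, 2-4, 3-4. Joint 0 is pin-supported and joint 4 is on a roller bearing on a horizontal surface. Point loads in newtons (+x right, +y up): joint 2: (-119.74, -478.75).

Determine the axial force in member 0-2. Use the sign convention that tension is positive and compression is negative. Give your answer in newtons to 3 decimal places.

N=5 nodes, M=7 members, R=3 reactions → 2N=10, M+R=10
member 0 (0-1): L=3.7721, (cx,cy)=(0.4292,0.9032)
member 1 (0-2): L=3.8260, (cx,cy)=(1.0000,0.0000)
member 2 (1-2): L=4.0594, (cx,cy)=(0.5437,-0.8393)
member 3 (1-3): L=3.7991, (cx,cy)=(1.0000,0.0082)
member 4 (2-3): L=3.7887, (cx,cy)=(0.4202,0.9074)
member 5 (2-4): L=3.3740, (cx,cy)=(1.0000,0.0000)
member 6 (3-4): L=3.8724, (cx,cy)=(0.4602,-0.8878)
solve A·x = −loads:
  F[0-1] = -248.3897 N (compression)
  F[0-2] = -13.1305 N (compression)
  F[1-2] = +264.8690 N (tension)
  F[1-3] = -250.6219 N (compression)
  F[2-3] = +282.6075 N (tension)
  F[2-4] = +131.8630 N (tension)
  F[3-4] = -286.5457 N (compression)
  Rx@0 = +119.7400 N
  Ry@0 = +224.3476 N
  Ry@4 = +254.4024 N

-13.130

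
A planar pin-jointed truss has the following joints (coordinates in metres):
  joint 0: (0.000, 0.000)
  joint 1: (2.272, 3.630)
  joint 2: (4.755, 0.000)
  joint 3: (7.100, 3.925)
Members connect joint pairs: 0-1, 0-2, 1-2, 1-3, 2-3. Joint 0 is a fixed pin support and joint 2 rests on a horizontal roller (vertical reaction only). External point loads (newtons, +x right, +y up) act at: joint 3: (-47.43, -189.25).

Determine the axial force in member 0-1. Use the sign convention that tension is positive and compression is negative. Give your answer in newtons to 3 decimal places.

N=4 nodes, M=5 members, R=3 reactions → 2N=8, M+R=8
member 0 (0-1): L=4.2824, (cx,cy)=(0.5305,0.8477)
member 1 (0-2): L=4.7550, (cx,cy)=(1.0000,0.0000)
member 2 (1-2): L=4.3980, (cx,cy)=(0.5646,-0.8254)
member 3 (1-3): L=4.8370, (cx,cy)=(0.9981,0.0610)
member 4 (2-3): L=4.5722, (cx,cy)=(0.5129,0.8585)
solve A·x = −loads:
  F[0-1] = +63.9180 N (tension)
  F[0-2] = -81.3414 N (compression)
  F[1-2] = -60.6000 N (compression)
  F[1-3] = +68.2518 N (tension)
  F[2-3] = -225.3027 N (compression)
  Rx@0 = +47.4300 N
  Ry@0 = -54.1805 N
  Ry@2 = +243.4305 N

63.918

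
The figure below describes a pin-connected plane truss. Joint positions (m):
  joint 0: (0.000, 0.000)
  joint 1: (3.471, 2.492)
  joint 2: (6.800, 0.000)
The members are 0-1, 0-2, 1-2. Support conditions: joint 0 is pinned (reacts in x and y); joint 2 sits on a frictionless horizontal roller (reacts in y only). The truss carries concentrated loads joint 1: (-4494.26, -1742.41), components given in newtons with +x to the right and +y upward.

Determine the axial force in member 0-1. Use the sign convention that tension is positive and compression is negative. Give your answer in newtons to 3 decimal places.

N=3 nodes, M=3 members, R=3 reactions → 2N=6, M+R=6
member 0 (0-1): L=4.2729, (cx,cy)=(0.8123,0.5832)
member 1 (0-2): L=6.8000, (cx,cy)=(1.0000,0.0000)
member 2 (1-2): L=4.1584, (cx,cy)=(0.8005,-0.5993)
solve A·x = −loads:
  F[0-1] = -4286.6893 N (compression)
  F[0-2] = -1012.0805 N (compression)
  F[1-2] = +1264.2347 N (tension)
  Rx@0 = +4494.2600 N
  Ry@0 = +2500.0263 N
  Ry@2 = -757.6163 N

-4286.689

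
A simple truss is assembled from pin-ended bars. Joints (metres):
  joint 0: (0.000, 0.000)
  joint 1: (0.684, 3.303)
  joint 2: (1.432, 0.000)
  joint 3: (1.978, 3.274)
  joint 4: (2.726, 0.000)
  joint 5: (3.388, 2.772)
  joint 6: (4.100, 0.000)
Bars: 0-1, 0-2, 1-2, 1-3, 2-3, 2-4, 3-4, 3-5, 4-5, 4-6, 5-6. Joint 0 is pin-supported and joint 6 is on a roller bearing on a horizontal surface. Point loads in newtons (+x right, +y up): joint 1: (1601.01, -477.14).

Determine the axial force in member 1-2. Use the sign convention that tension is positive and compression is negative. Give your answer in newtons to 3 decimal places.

N=7 nodes, M=11 members, R=3 reactions → 2N=14, M+R=14
member 0 (0-1): L=3.3731, (cx,cy)=(0.2028,0.9792)
member 1 (0-2): L=1.4320, (cx,cy)=(1.0000,0.0000)
member 2 (1-2): L=3.3866, (cx,cy)=(0.2209,-0.9753)
member 3 (1-3): L=1.2943, (cx,cy)=(0.9997,-0.0224)
member 4 (2-3): L=3.3192, (cx,cy)=(0.1645,0.9864)
member 5 (2-4): L=1.2940, (cx,cy)=(1.0000,0.0000)
member 6 (3-4): L=3.3584, (cx,cy)=(0.2227,-0.9749)
member 7 (3-5): L=1.4967, (cx,cy)=(0.9421,-0.3354)
member 8 (4-5): L=2.8500, (cx,cy)=(0.2323,0.9726)
member 9 (4-6): L=1.3740, (cx,cy)=(1.0000,0.0000)
member 10 (5-6): L=2.8620, (cx,cy)=(0.2488,-0.9686)
solve A·x = −loads:
  F[0-1] = +911.1810 N (tension)
  F[0-2] = +1416.2388 N (tension)
  F[1-2] = -1378.5185 N (compression)
  F[1-3] = -1112.0473 N (compression)
  F[2-3] = +1363.0421 N (tension)
  F[2-4] = +887.5522 N (tension)
  F[3-4] = -1176.2127 N (compression)
  F[3-5] = -664.0423 N (compression)
  F[4-5] = +1178.9128 N (tension)
  F[4-6] = +351.7337 N (tension)
  F[5-6] = -1413.8409 N (compression)
  Rx@0 = -1601.0100 N
  Ry@0 = -892.2502 N
  Ry@6 = +1369.3902 N

-1378.519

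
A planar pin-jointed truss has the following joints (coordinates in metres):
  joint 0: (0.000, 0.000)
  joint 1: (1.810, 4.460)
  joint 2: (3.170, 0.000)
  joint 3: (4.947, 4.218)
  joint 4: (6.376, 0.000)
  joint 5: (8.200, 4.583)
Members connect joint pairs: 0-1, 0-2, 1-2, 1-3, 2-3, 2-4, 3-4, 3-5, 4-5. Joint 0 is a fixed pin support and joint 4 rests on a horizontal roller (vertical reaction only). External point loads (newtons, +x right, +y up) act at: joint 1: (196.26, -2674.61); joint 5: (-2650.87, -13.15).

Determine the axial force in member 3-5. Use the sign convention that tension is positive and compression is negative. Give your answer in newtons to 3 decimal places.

N=6 nodes, M=9 members, R=3 reactions → 2N=12, M+R=12
member 0 (0-1): L=4.8133, (cx,cy)=(0.3760,0.9266)
member 1 (0-2): L=3.1700, (cx,cy)=(1.0000,0.0000)
member 2 (1-2): L=4.6627, (cx,cy)=(0.2917,-0.9565)
member 3 (1-3): L=3.1463, (cx,cy)=(0.9970,-0.0769)
member 4 (2-3): L=4.5770, (cx,cy)=(0.3882,0.9216)
member 5 (2-4): L=3.2060, (cx,cy)=(1.0000,0.0000)
member 6 (3-4): L=4.4535, (cx,cy)=(0.3209,-0.9471)
member 7 (3-5): L=3.2734, (cx,cy)=(0.9938,0.1115)
member 8 (4-5): L=4.9326, (cx,cy)=(0.3698,0.9291)
solve A·x = −loads:
  F[0-1] = -3971.1976 N (compression)
  F[0-2] = -961.2703 N (compression)
  F[1-2] = +1215.6663 N (tension)
  F[1-3] = -2050.2511 N (compression)
  F[2-3] = -1261.7845 N (compression)
  F[2-4] = -116.8141 N (compression)
  F[3-4] = +733.1509 N (tension)
  F[3-5] = -2786.6815 N (compression)
  F[4-5] = +320.2791 N (tension)
  Rx@0 = +2454.6100 N
  Ry@0 = +3679.7210 N
  Ry@4 = -991.9610 N

-2786.681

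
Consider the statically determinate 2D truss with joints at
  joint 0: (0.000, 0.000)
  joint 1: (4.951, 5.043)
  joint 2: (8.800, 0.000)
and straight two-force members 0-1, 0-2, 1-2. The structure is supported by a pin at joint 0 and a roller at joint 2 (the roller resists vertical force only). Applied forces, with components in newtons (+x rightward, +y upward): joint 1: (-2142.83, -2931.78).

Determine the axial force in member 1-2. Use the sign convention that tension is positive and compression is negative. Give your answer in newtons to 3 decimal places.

-530.206

N=3 nodes, M=3 members, R=3 reactions → 2N=6, M+R=6
member 0 (0-1): L=7.0671, (cx,cy)=(0.7006,0.7136)
member 1 (0-2): L=8.8000, (cx,cy)=(1.0000,0.0000)
member 2 (1-2): L=6.3440, (cx,cy)=(0.6067,-0.7949)
solve A·x = −loads:
  F[0-1] = -3517.8785 N (compression)
  F[0-2] = +321.6825 N (tension)
  F[1-2] = -530.2056 N (compression)
  Rx@0 = +2142.8300 N
  Ry@0 = +2510.3083 N
  Ry@2 = +421.4717 N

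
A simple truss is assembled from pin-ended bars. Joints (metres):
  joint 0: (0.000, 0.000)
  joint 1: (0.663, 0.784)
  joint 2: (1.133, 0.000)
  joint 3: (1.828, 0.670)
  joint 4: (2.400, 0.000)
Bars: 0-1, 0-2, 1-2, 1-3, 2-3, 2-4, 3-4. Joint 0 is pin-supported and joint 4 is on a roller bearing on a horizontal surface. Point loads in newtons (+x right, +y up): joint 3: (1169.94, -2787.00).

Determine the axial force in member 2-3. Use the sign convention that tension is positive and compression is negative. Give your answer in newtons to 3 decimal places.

N=5 nodes, M=7 members, R=3 reactions → 2N=10, M+R=10
member 0 (0-1): L=1.0268, (cx,cy)=(0.6457,0.7636)
member 1 (0-2): L=1.1330, (cx,cy)=(1.0000,0.0000)
member 2 (1-2): L=0.9141, (cx,cy)=(0.5142,-0.8577)
member 3 (1-3): L=1.1706, (cx,cy)=(0.9952,-0.0974)
member 4 (2-3): L=0.9654, (cx,cy)=(0.7199,0.6940)
member 5 (2-4): L=1.2670, (cx,cy)=(1.0000,0.0000)
member 6 (3-4): L=0.8810, (cx,cy)=(0.6493,-0.7605)
solve A·x = −loads:
  F[0-1] = -442.1681 N (compression)
  F[0-2] = +1455.4585 N (tension)
  F[1-2] = +452.7850 N (tension)
  F[1-3] = -520.8045 N (compression)
  F[2-3] = -559.5463 N (compression)
  F[2-4] = +2091.1067 N (tension)
  F[3-4] = -3220.5833 N (compression)
  Rx@0 = -1169.9400 N
  Ry@0 = +337.6267 N
  Ry@4 = +2449.3733 N

-559.546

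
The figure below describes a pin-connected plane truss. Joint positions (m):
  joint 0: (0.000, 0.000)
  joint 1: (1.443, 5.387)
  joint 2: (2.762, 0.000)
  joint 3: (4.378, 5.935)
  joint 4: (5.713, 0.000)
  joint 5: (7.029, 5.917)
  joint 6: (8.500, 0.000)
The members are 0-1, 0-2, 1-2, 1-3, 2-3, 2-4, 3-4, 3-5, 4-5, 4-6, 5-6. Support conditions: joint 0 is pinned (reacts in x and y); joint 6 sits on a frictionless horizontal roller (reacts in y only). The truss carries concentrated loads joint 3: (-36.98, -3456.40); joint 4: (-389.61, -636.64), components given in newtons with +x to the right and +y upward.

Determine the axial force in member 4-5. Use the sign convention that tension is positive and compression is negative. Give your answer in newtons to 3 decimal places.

N=7 nodes, M=11 members, R=3 reactions → 2N=14, M+R=14
member 0 (0-1): L=5.5769, (cx,cy)=(0.2587,0.9659)
member 1 (0-2): L=2.7620, (cx,cy)=(1.0000,0.0000)
member 2 (1-2): L=5.5461, (cx,cy)=(0.2378,-0.9713)
member 3 (1-3): L=2.9857, (cx,cy)=(0.9830,0.1835)
member 4 (2-3): L=6.1511, (cx,cy)=(0.2627,0.9649)
member 5 (2-4): L=2.9510, (cx,cy)=(1.0000,0.0000)
member 6 (3-4): L=6.0833, (cx,cy)=(0.2195,-0.9756)
member 7 (3-5): L=2.6511, (cx,cy)=(1.0000,-0.0068)
member 8 (4-5): L=6.0616, (cx,cy)=(0.2171,0.9761)
member 9 (4-6): L=2.7870, (cx,cy)=(1.0000,0.0000)
member 10 (5-6): L=6.0971, (cx,cy)=(0.2413,-0.9705)
solve A·x = −loads:
  F[0-1] = -1978.0766 N (compression)
  F[0-2] = +85.2275 N (tension)
  F[1-2] = +1787.0718 N (tension)
  F[1-3] = -953.0150 N (compression)
  F[2-3] = -1798.9918 N (compression)
  F[2-4] = +982.8637 N (tension)
  F[3-4] = -1577.1633 N (compression)
  F[3-5] = -1026.3833 N (compression)
  F[4-5] = +2228.5106 N (tension)
  F[4-6] = +542.5386 N (tension)
  F[5-6] = -2248.7536 N (compression)
  Rx@0 = +426.5900 N
  Ry@0 = +1910.7144 N
  Ry@6 = +2182.3256 N

2228.511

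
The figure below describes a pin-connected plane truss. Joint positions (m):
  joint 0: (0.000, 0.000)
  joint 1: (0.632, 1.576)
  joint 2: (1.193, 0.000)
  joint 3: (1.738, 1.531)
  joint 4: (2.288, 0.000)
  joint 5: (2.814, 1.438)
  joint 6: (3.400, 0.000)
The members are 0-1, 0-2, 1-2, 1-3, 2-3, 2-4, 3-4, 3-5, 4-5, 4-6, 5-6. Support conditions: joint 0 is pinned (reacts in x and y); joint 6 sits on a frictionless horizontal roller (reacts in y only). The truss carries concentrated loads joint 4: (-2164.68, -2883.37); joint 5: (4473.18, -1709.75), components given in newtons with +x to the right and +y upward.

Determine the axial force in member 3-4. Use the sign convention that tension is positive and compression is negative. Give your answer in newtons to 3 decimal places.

N=7 nodes, M=11 members, R=3 reactions → 2N=14, M+R=14
member 0 (0-1): L=1.6980, (cx,cy)=(0.3722,0.9282)
member 1 (0-2): L=1.1930, (cx,cy)=(1.0000,0.0000)
member 2 (1-2): L=1.6729, (cx,cy)=(0.3354,-0.9421)
member 3 (1-3): L=1.1069, (cx,cy)=(0.9992,-0.0407)
member 4 (2-3): L=1.6251, (cx,cy)=(0.3354,0.9421)
member 5 (2-4): L=1.0950, (cx,cy)=(1.0000,0.0000)
member 6 (3-4): L=1.6268, (cx,cy)=(0.3381,-0.9411)
member 7 (3-5): L=1.0800, (cx,cy)=(0.9963,-0.0861)
member 8 (4-5): L=1.5312, (cx,cy)=(0.3435,0.9391)
member 9 (4-6): L=1.1120, (cx,cy)=(1.0000,0.0000)
member 10 (5-6): L=1.5528, (cx,cy)=(0.3774,-0.9261)
solve A·x = −loads:
  F[0-1] = +704.8203 N (tension)
  F[0-2] = +2046.1639 N (tension)
  F[1-2] = -716.0911 N (compression)
  F[1-3] = +502.8942 N (tension)
  F[2-3] = +716.0938 N (tension)
  F[2-4] = +1565.8711 N (tension)
  F[3-4] = -787.7747 N (compression)
  F[3-5] = +1012.7278 N (tension)
  F[4-5] = +3859.6407 N (tension)
  F[4-6] = +2138.3295 N (tension)
  F[5-6] = -5666.2695 N (compression)
  Rx@0 = -2308.5000 N
  Ry@0 = -654.1800 N
  Ry@6 = +5247.3000 N

-787.775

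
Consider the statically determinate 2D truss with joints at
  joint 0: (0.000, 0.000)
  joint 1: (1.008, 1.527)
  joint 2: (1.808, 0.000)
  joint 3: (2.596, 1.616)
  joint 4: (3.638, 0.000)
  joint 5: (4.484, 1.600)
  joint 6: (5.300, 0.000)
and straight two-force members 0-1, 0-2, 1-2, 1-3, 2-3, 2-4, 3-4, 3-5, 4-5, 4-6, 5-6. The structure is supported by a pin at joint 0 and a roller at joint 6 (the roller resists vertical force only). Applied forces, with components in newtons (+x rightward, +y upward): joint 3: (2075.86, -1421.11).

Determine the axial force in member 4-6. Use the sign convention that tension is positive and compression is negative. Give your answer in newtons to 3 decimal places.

N=7 nodes, M=11 members, R=3 reactions → 2N=14, M+R=14
member 0 (0-1): L=1.8297, (cx,cy)=(0.5509,0.8346)
member 1 (0-2): L=1.8080, (cx,cy)=(1.0000,0.0000)
member 2 (1-2): L=1.7239, (cx,cy)=(0.4641,-0.8858)
member 3 (1-3): L=1.5905, (cx,cy)=(0.9984,0.0560)
member 4 (2-3): L=1.7979, (cx,cy)=(0.4383,0.8988)
member 5 (2-4): L=1.8300, (cx,cy)=(1.0000,0.0000)
member 6 (3-4): L=1.9228, (cx,cy)=(0.5419,-0.8404)
member 7 (3-5): L=1.8881, (cx,cy)=(1.0000,-0.0085)
member 8 (4-5): L=1.8099, (cx,cy)=(0.4674,0.8840)
member 9 (4-6): L=1.6620, (cx,cy)=(1.0000,0.0000)
member 10 (5-6): L=1.7961, (cx,cy)=(0.4543,-0.8908)
solve A·x = −loads:
  F[0-1] = -110.3483 N (compression)
  F[0-2] = +2136.6521 N (tension)
  F[1-2] = +97.2637 N (tension)
  F[1-3] = -106.0957 N (compression)
  F[2-3] = -95.8531 N (compression)
  F[2-4] = +2223.8011 N (tension)
  F[3-4] = -1567.4876 N (compression)
  F[3-5] = -1374.4076 N (compression)
  F[4-5] = +1490.1876 N (tension)
  F[4-6] = +677.7988 N (tension)
  F[5-6] = -1491.8773 N (compression)
  Rx@0 = -2075.8600 N
  Ry@0 = +92.0928 N
  Ry@6 = +1329.0172 N

677.799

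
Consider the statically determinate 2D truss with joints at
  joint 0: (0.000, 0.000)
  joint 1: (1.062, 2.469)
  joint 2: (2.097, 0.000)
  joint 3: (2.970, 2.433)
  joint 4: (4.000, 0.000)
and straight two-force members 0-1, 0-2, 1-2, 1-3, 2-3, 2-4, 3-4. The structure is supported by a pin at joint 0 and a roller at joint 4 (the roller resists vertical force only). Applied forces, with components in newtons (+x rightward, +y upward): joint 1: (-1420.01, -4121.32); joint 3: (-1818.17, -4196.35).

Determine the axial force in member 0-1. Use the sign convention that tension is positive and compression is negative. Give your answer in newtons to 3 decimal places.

-6629.555

N=5 nodes, M=7 members, R=3 reactions → 2N=10, M+R=10
member 0 (0-1): L=2.6877, (cx,cy)=(0.3951,0.9186)
member 1 (0-2): L=2.0970, (cx,cy)=(1.0000,0.0000)
member 2 (1-2): L=2.6772, (cx,cy)=(0.3866,-0.9222)
member 3 (1-3): L=1.9083, (cx,cy)=(0.9998,-0.0189)
member 4 (2-3): L=2.5849, (cx,cy)=(0.3377,0.9412)
member 5 (2-4): L=1.9030, (cx,cy)=(1.0000,0.0000)
member 6 (3-4): L=2.6420, (cx,cy)=(0.3898,-0.9209)
solve A·x = −loads:
  F[0-1] = -6629.5553 N (compression)
  F[0-2] = -618.6347 N (compression)
  F[1-2] = +2176.4929 N (tension)
  F[1-3] = -2041.3387 N (compression)
  F[2-3] = -2132.5671 N (compression)
  F[2-4] = +943.0436 N (tension)
  F[3-4] = -2418.9917 N (compression)
  Rx@0 = +3238.1800 N
  Ry@0 = +6090.0727 N
  Ry@4 = +2227.5973 N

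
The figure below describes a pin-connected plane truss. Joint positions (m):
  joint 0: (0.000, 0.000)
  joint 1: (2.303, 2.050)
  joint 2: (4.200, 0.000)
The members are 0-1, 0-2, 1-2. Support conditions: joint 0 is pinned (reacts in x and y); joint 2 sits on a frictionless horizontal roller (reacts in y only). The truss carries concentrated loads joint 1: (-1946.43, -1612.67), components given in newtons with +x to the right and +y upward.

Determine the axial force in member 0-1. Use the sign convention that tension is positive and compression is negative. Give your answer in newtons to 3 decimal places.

N=3 nodes, M=3 members, R=3 reactions → 2N=6, M+R=6
member 0 (0-1): L=3.0832, (cx,cy)=(0.7469,0.6649)
member 1 (0-2): L=4.2000, (cx,cy)=(1.0000,0.0000)
member 2 (1-2): L=2.7930, (cx,cy)=(0.6792,-0.7340)
solve A·x = −loads:
  F[0-1] = -2524.3873 N (compression)
  F[0-2] = -60.8544 N (compression)
  F[1-2] = +89.5989 N (tension)
  Rx@0 = +1946.4300 N
  Ry@0 = +1678.4325 N
  Ry@2 = -65.7625 N

-2524.387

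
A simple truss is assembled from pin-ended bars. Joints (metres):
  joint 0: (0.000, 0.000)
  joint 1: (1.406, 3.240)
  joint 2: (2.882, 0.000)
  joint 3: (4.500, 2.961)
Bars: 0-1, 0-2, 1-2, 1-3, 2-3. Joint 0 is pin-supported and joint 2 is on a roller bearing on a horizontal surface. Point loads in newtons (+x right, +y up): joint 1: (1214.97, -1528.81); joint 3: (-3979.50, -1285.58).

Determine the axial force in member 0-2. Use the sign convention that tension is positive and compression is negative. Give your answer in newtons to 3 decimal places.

-1556.447

N=4 nodes, M=5 members, R=3 reactions → 2N=8, M+R=8
member 0 (0-1): L=3.5319, (cx,cy)=(0.3981,0.9173)
member 1 (0-2): L=2.8820, (cx,cy)=(1.0000,0.0000)
member 2 (1-2): L=3.5604, (cx,cy)=(0.4146,-0.9100)
member 3 (1-3): L=3.1066, (cx,cy)=(0.9960,-0.0898)
member 4 (2-3): L=3.3742, (cx,cy)=(0.4795,0.8775)
solve A·x = −loads:
  F[0-1] = -3034.7428 N (compression)
  F[0-2] = -1556.4470 N (compression)
  F[1-2] = +1688.6818 N (tension)
  F[1-3] = -3135.7927 N (compression)
  F[2-3] = -1785.9227 N (compression)
  Rx@0 = +2764.5300 N
  Ry@0 = +2783.9180 N
  Ry@2 = +30.4720 N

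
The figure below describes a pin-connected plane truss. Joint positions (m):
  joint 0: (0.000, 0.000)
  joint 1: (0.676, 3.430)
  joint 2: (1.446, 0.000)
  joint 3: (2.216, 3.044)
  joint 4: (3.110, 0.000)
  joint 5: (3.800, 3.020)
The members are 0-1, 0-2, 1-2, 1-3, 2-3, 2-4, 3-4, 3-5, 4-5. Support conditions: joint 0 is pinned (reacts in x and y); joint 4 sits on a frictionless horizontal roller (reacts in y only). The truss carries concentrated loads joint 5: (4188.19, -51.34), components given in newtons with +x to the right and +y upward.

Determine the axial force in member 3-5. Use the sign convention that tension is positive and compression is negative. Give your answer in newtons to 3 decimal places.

4185.911

N=6 nodes, M=9 members, R=3 reactions → 2N=12, M+R=12
member 0 (0-1): L=3.4960, (cx,cy)=(0.1934,0.9811)
member 1 (0-2): L=1.4460, (cx,cy)=(1.0000,0.0000)
member 2 (1-2): L=3.5154, (cx,cy)=(0.2190,-0.9757)
member 3 (1-3): L=1.5876, (cx,cy)=(0.9700,-0.2431)
member 4 (2-3): L=3.1399, (cx,cy)=(0.2452,0.9695)
member 5 (2-4): L=1.6640, (cx,cy)=(1.0000,0.0000)
member 6 (3-4): L=3.1726, (cx,cy)=(0.2818,-0.9595)
member 7 (3-5): L=1.5842, (cx,cy)=(0.9999,-0.0151)
member 8 (4-5): L=3.0978, (cx,cy)=(0.2227,0.9749)
solve A·x = −loads:
  F[0-1] = +4156.8312 N (tension)
  F[0-2] = +3384.4045 N (tension)
  F[1-2] = -4647.8933 N (compression)
  F[1-3] = +1878.2096 N (tension)
  F[2-3] = +4677.8669 N (tension)
  F[2-4] = +1219.1730 N (tension)
  F[3-4] = -4316.7262 N (compression)
  F[3-5] = +4185.9114 N (tension)
  F[4-5] = +12.3868 N (tension)
  Rx@0 = -4188.1900 N
  Ry@0 = -4078.3789 N
  Ry@4 = +4129.7189 N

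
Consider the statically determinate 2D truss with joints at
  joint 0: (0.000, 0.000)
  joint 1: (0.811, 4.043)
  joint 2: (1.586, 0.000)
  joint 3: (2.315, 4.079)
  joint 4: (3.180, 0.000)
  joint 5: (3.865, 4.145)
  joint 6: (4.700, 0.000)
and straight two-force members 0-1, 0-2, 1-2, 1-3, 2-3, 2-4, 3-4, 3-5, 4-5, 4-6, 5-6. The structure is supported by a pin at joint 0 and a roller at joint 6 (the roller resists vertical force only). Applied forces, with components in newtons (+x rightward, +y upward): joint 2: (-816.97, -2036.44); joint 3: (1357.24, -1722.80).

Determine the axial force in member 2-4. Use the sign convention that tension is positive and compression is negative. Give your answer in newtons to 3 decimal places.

N=7 nodes, M=11 members, R=3 reactions → 2N=14, M+R=14
member 0 (0-1): L=4.1235, (cx,cy)=(0.1967,0.9805)
member 1 (0-2): L=1.5860, (cx,cy)=(1.0000,0.0000)
member 2 (1-2): L=4.1166, (cx,cy)=(0.1883,-0.9821)
member 3 (1-3): L=1.5044, (cx,cy)=(0.9997,0.0239)
member 4 (2-3): L=4.1436, (cx,cy)=(0.1759,0.9844)
member 5 (2-4): L=1.5940, (cx,cy)=(1.0000,0.0000)
member 6 (3-4): L=4.1697, (cx,cy)=(0.2074,-0.9782)
member 7 (3-5): L=1.5514, (cx,cy)=(0.9991,0.0425)
member 8 (4-5): L=4.2012, (cx,cy)=(0.1630,0.9866)
member 9 (4-6): L=1.5200, (cx,cy)=(1.0000,0.0000)
member 10 (5-6): L=4.2283, (cx,cy)=(0.1975,-0.9803)
solve A·x = −loads:
  F[0-1] = -1066.3964 N (compression)
  F[0-2] = +750.0043 N (tension)
  F[1-2] = +1054.6537 N (tension)
  F[1-3] = -408.4022 N (compression)
  F[2-3] = +1016.4998 N (tension)
  F[2-4] = +1586.6897 N (tension)
  F[3-4] = -2817.6403 N (compression)
  F[3-5] = -1003.0824 N (compression)
  F[4-5] = +2793.7304 N (tension)
  F[4-6] = +546.6625 N (tension)
  F[5-6] = -2768.1862 N (compression)
  Rx@0 = -540.2700 N
  Ry@0 = +1045.5681 N
  Ry@6 = +2713.6719 N

1586.690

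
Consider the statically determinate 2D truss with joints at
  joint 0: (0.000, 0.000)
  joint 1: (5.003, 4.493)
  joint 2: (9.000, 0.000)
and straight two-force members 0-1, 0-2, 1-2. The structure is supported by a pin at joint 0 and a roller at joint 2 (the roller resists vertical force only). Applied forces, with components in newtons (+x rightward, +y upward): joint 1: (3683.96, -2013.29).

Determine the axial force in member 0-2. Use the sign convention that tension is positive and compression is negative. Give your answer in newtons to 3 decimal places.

2631.704

N=3 nodes, M=3 members, R=3 reactions → 2N=6, M+R=6
member 0 (0-1): L=6.7244, (cx,cy)=(0.7440,0.6682)
member 1 (0-2): L=9.0000, (cx,cy)=(1.0000,0.0000)
member 2 (1-2): L=6.0136, (cx,cy)=(0.6647,-0.7471)
solve A·x = −loads:
  F[0-1] = +1414.3017 N (tension)
  F[0-2] = +2631.7040 N (tension)
  F[1-2] = -3959.4555 N (compression)
  Rx@0 = -3683.9600 N
  Ry@0 = -944.9902 N
  Ry@2 = +2958.2802 N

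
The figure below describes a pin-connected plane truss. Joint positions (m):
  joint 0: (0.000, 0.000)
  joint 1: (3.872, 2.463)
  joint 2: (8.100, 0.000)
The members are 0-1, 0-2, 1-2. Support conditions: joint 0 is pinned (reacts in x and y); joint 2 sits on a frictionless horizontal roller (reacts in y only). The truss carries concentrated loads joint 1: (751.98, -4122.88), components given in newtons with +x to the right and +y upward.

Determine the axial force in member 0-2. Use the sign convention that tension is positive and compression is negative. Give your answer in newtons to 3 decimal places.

3775.668

N=3 nodes, M=3 members, R=3 reactions → 2N=6, M+R=6
member 0 (0-1): L=4.5890, (cx,cy)=(0.8438,0.5367)
member 1 (0-2): L=8.1000, (cx,cy)=(1.0000,0.0000)
member 2 (1-2): L=4.8931, (cx,cy)=(0.8641,-0.5034)
solve A·x = −loads:
  F[0-1] = -3583.5866 N (compression)
  F[0-2] = +3775.6676 N (tension)
  F[1-2] = -4369.6051 N (compression)
  Rx@0 = -751.9800 N
  Ry@0 = +1923.3839 N
  Ry@2 = +2199.4961 N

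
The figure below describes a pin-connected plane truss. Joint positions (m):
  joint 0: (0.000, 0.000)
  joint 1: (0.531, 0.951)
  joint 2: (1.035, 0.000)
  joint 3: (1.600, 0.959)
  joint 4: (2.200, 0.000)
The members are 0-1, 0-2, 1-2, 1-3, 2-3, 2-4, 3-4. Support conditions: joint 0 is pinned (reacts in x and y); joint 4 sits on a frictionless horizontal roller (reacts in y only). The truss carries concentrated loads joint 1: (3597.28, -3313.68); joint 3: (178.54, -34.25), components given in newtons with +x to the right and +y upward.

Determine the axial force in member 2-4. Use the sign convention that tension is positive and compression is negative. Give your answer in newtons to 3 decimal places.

1537.567

N=5 nodes, M=7 members, R=3 reactions → 2N=10, M+R=10
member 0 (0-1): L=1.0892, (cx,cy)=(0.4875,0.8731)
member 1 (0-2): L=1.0350, (cx,cy)=(1.0000,0.0000)
member 2 (1-2): L=1.0763, (cx,cy)=(0.4683,-0.8836)
member 3 (1-3): L=1.0690, (cx,cy)=(1.0000,0.0075)
member 4 (2-3): L=1.1131, (cx,cy)=(0.5076,0.8616)
member 5 (2-4): L=1.1650, (cx,cy)=(1.0000,0.0000)
member 6 (3-4): L=1.1312, (cx,cy)=(0.5304,-0.8477)
solve A·x = −loads:
  F[0-1] = -1019.7796 N (compression)
  F[0-2] = +4272.9755 N (tension)
  F[1-2] = -2766.2793 N (compression)
  F[1-3] = -2799.1431 N (compression)
  F[2-3] = +2836.9041 N (tension)
  F[2-4] = +1537.5668 N (tension)
  F[3-4] = -2898.9024 N (compression)
  Rx@0 = -3775.8200 N
  Ry@0 = +890.3858 N
  Ry@4 = +2457.5442 N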